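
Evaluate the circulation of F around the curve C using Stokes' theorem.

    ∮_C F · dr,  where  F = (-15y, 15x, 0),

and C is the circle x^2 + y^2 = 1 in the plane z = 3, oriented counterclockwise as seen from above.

Let S be the flat disk x^2 + y^2 ≤ 1 in the plane z = 3, with upward unit normal n̂ = ẑ. By Stokes' theorem,

    ∮_C F · dr = ∬_S (∇ × F) · n̂ dS = ∬_D (curl F)_z dA,

where D is the disk x^2 + y^2 ≤ 1.

Compute the curl of F = (-15y, 15x, 0):
    (∇ × F)_x = ∂F_z/∂y - ∂F_y/∂z = 0,
    (∇ × F)_y = ∂F_x/∂z - ∂F_z/∂x = 0,
    (∇ × F)_z = ∂F_y/∂x - ∂F_x/∂y = 30.

On z = 3, (curl F)_z = 30.

Convert to polar (x = r cos θ, y = r sin θ, dA = r dr dθ); the integrand becomes 30, so

    ∬_D (curl F)_z dA = ∫_0^{2π} ∫_0^{1} (30) · r dr dθ.

Inner (r from 0 to 1): 15.
Outer (θ from 0 to 2π): 30π.

Therefore ∮_C F · dr = 30π.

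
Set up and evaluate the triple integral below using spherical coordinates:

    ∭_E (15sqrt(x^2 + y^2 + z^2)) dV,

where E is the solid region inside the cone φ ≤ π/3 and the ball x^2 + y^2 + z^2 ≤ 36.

In spherical coordinates, x = ρ sin(φ) cos(θ), y = ρ sin(φ) sin(θ), z = ρ cos(φ), and dV = ρ^2 sin(φ) dρ dφ dθ.

The integrand becomes 15ρ, so

    ∭_E (15sqrt(x^2 + y^2 + z^2)) dV = ∫_{0}^{2π} ∫_{0}^{π/3} ∫_{0}^{6} (15ρ) · ρ^2 sin(φ) dρ dφ dθ.

Inner (ρ): 4860sin(φ).
Middle (φ): 2430.
Outer (θ): 4860π.

Therefore the triple integral equals 4860π.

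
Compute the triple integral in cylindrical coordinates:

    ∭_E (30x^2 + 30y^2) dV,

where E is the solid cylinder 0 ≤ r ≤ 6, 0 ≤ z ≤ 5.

In cylindrical coordinates, x = r cos(θ), y = r sin(θ), z = z, and dV = r dr dθ dz.

The integrand becomes 30r^2, so

    ∭_E (30x^2 + 30y^2) dV = ∫_{0}^{2π} ∫_{0}^{6} ∫_{0}^{5} (30r^2) · r dz dr dθ.

Inner (z): 150r^3.
Middle (r from 0 to 6): 48600.
Outer (θ): 97200π.

Therefore the triple integral equals 97200π.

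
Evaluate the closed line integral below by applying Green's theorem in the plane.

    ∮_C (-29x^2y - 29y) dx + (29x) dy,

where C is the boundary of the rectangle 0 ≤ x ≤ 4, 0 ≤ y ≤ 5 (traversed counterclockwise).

Green's theorem converts the closed line integral into a double integral over the enclosed region D:

    ∮_C P dx + Q dy = ∬_D (∂Q/∂x - ∂P/∂y) dA.

Here P = -29x^2y - 29y, Q = 29x, so

    ∂Q/∂x = 29,    ∂P/∂y = -29x^2 - 29,
    ∂Q/∂x - ∂P/∂y = 29x^2 + 58.

D is the region 0 ≤ x ≤ 4, 0 ≤ y ≤ 5. Evaluating the double integral:

    ∬_D (29x^2 + 58) dA = ∫_0^{4} ∫_0^{5} (29x^2 + 58) dy dx.

Inner (y from 0 to 5): 145x^2 + 290.
Outer (x from 0 to 4): 12760/3.

Therefore ∮_C P dx + Q dy = 12760/3.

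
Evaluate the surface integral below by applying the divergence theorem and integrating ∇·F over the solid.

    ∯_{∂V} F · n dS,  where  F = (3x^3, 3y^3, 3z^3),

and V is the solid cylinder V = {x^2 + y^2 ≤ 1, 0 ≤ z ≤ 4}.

By the divergence theorem,

    ∯_{∂V} F · n dS = ∭_V (∇ · F) dV.

Compute the divergence:
    ∇ · F = ∂F_x/∂x + ∂F_y/∂y + ∂F_z/∂z = 9x^2 + 9y^2 + 9z^2.

In cylindrical coordinates, x = r cos(θ), y = r sin(θ), z = z, dV = r dr dθ dz, with 0 ≤ r ≤ 1, 0 ≤ θ ≤ 2π, 0 ≤ z ≤ 4.

The integrand, after substitution and multiplying by the volume element, becomes (9r^2 + 9z^2) · r, so

    ∭_V (∇·F) dV = ∫_0^{2π} ∫_0^{1} ∫_0^{4} (9r^2 + 9z^2) · r dz dr dθ.

Inner (z from 0 to 4): 36r^3 + 192r.
Middle (r from 0 to 1): 105.
Outer (θ from 0 to 2π): 210π.

Therefore ∯_{∂V} F · n dS = 210π.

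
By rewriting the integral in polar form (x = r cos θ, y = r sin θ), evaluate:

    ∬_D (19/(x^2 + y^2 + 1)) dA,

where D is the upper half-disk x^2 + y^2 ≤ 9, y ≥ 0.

The region D is 0 ≤ r ≤ 3, 0 ≤ θ ≤ π in polar coordinates, where x = r cos(θ), y = r sin(θ), and dA = r dr dθ.

Under the substitution, the integrand becomes 19/(r^2 + 1), so

    ∬_D (19/(x^2 + y^2 + 1)) dA = ∫_{0}^{π} ∫_{0}^{3} (19/(r^2 + 1)) · r dr dθ.

Inner integral (in r): ∫_{0}^{3} (19/(r^2 + 1)) · r dr = 19log(10)/2.

Outer integral (in θ): ∫_{0}^{π} (19log(10)/2) dθ = 19π log(10)/2.

Therefore ∬_D (19/(x^2 + y^2 + 1)) dA = 19π log(10)/2.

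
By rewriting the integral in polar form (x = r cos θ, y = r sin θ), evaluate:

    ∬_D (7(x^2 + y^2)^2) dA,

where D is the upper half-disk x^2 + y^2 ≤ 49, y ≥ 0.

The region D is 0 ≤ r ≤ 7, 0 ≤ θ ≤ π in polar coordinates, where x = r cos(θ), y = r sin(θ), and dA = r dr dθ.

Under the substitution, the integrand becomes 7r^4, so

    ∬_D (7(x^2 + y^2)^2) dA = ∫_{0}^{π} ∫_{0}^{7} (7r^4) · r dr dθ.

Inner integral (in r): ∫_{0}^{7} (7r^4) · r dr = 823543/6.

Outer integral (in θ): ∫_{0}^{π} (823543/6) dθ = 823543π/6.

Therefore ∬_D (7(x^2 + y^2)^2) dA = 823543π/6.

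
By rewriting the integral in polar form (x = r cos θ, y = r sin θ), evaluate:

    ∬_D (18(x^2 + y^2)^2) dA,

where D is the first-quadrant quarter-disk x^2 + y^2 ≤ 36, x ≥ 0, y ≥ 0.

The region D is 0 ≤ r ≤ 6, 0 ≤ θ ≤ π/2 in polar coordinates, where x = r cos(θ), y = r sin(θ), and dA = r dr dθ.

Under the substitution, the integrand becomes 18r^4, so

    ∬_D (18(x^2 + y^2)^2) dA = ∫_{0}^{π/2} ∫_{0}^{6} (18r^4) · r dr dθ.

Inner integral (in r): ∫_{0}^{6} (18r^4) · r dr = 139968.

Outer integral (in θ): ∫_{0}^{π/2} (139968) dθ = 69984π.

Therefore ∬_D (18(x^2 + y^2)^2) dA = 69984π.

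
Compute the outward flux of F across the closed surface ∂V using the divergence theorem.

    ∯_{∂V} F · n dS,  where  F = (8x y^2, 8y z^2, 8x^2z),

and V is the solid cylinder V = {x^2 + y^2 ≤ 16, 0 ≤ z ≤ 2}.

By the divergence theorem,

    ∯_{∂V} F · n dS = ∭_V (∇ · F) dV.

Compute the divergence:
    ∇ · F = ∂F_x/∂x + ∂F_y/∂y + ∂F_z/∂z = 8y^2 + 8z^2 + 8x^2 = 8x^2 + 8y^2 + 8z^2.

In cylindrical coordinates, x = r cos(θ), y = r sin(θ), z = z, dV = r dr dθ dz, with 0 ≤ r ≤ 4, 0 ≤ θ ≤ 2π, 0 ≤ z ≤ 2.

The integrand, after substitution and multiplying by the volume element, becomes (8r^2 + 8z^2) · r, so

    ∭_V (∇·F) dV = ∫_0^{2π} ∫_0^{4} ∫_0^{2} (8r^2 + 8z^2) · r dz dr dθ.

Inner (z from 0 to 2): 16r (r^2 + 4/3).
Middle (r from 0 to 4): 3584/3.
Outer (θ from 0 to 2π): 7168π/3.

Therefore ∯_{∂V} F · n dS = 7168π/3.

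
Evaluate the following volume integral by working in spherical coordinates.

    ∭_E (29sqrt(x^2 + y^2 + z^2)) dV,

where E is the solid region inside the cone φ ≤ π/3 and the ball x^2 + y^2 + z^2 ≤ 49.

In spherical coordinates, x = ρ sin(φ) cos(θ), y = ρ sin(φ) sin(θ), z = ρ cos(φ), and dV = ρ^2 sin(φ) dρ dφ dθ.

The integrand becomes 29ρ, so

    ∭_E (29sqrt(x^2 + y^2 + z^2)) dV = ∫_{0}^{2π} ∫_{0}^{π/3} ∫_{0}^{7} (29ρ) · ρ^2 sin(φ) dρ dφ dθ.

Inner (ρ): 69629sin(φ)/4.
Middle (φ): 69629/8.
Outer (θ): 69629π/4.

Therefore the triple integral equals 69629π/4.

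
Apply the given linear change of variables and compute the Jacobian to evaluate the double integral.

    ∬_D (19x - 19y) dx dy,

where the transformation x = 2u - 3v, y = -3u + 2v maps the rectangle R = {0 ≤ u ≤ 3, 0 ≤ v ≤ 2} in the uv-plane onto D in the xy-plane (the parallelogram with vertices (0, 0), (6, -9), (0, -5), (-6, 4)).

Compute the Jacobian determinant of (x, y) with respect to (u, v):

    ∂(x,y)/∂(u,v) = | 2  -3 | = (2)(2) - (-3)(-3) = -5.
                   | -3  2 |

Its absolute value is |J| = 5 (the area scaling factor).

Substituting x = 2u - 3v, y = -3u + 2v into the integrand,

    19x - 19y → 95u - 95v,

so the integral becomes

    ∬_R (95u - 95v) · |J| du dv = ∫_0^3 ∫_0^2 (475u - 475v) dv du.

Inner (v): 950u - 950.
Outer (u): 1425.

Therefore ∬_D (19x - 19y) dx dy = 1425.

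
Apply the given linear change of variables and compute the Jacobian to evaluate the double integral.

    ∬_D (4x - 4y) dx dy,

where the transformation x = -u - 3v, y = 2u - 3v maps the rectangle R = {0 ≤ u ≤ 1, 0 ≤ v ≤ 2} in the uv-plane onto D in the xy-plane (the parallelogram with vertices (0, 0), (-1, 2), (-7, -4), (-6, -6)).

Compute the Jacobian determinant of (x, y) with respect to (u, v):

    ∂(x,y)/∂(u,v) = | -1  -3 | = (-1)(-3) - (-3)(2) = 9.
                   | 2  -3 |

Its absolute value is |J| = 9 (the area scaling factor).

Substituting x = -u - 3v, y = 2u - 3v into the integrand,

    4x - 4y → -12u,

so the integral becomes

    ∬_R (-12u) · |J| du dv = ∫_0^1 ∫_0^2 (-108u) dv du.

Inner (v): -216u.
Outer (u): -108.

Therefore ∬_D (4x - 4y) dx dy = -108.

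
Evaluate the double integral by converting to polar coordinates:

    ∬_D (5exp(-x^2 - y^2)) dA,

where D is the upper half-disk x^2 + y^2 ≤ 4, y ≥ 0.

The region D is 0 ≤ r ≤ 2, 0 ≤ θ ≤ π in polar coordinates, where x = r cos(θ), y = r sin(θ), and dA = r dr dθ.

Under the substitution, the integrand becomes 5exp(-r^2), so

    ∬_D (5exp(-x^2 - y^2)) dA = ∫_{0}^{π} ∫_{0}^{2} (5exp(-r^2)) · r dr dθ.

Inner integral (in r): ∫_{0}^{2} (5exp(-r^2)) · r dr = 5/2 - 5exp(-4)/2.

Outer integral (in θ): ∫_{0}^{π} (5/2 - 5exp(-4)/2) dθ = -5π (1 - exp(4))exp(-4)/2.

Therefore ∬_D (5exp(-x^2 - y^2)) dA = -5π (1 - exp(4))exp(-4)/2.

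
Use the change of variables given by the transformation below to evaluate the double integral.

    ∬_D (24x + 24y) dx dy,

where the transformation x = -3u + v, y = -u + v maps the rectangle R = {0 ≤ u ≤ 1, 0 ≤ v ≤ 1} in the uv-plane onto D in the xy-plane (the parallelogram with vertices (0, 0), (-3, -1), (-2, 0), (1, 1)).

Compute the Jacobian determinant of (x, y) with respect to (u, v):

    ∂(x,y)/∂(u,v) = | -3  1 | = (-3)(1) - (1)(-1) = -2.
                   | -1  1 |

Its absolute value is |J| = 2 (the area scaling factor).

Substituting x = -3u + v, y = -u + v into the integrand,

    24x + 24y → -96u + 48v,

so the integral becomes

    ∬_R (-96u + 48v) · |J| du dv = ∫_0^1 ∫_0^1 (-192u + 96v) dv du.

Inner (v): 48 - 192u.
Outer (u): -48.

Therefore ∬_D (24x + 24y) dx dy = -48.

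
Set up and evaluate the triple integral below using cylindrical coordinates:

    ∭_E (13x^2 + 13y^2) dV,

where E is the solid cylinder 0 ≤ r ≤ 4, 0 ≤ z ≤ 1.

In cylindrical coordinates, x = r cos(θ), y = r sin(θ), z = z, and dV = r dr dθ dz.

The integrand becomes 13r^2, so

    ∭_E (13x^2 + 13y^2) dV = ∫_{0}^{2π} ∫_{0}^{4} ∫_{0}^{1} (13r^2) · r dz dr dθ.

Inner (z): 13r^3.
Middle (r from 0 to 4): 832.
Outer (θ): 1664π.

Therefore the triple integral equals 1664π.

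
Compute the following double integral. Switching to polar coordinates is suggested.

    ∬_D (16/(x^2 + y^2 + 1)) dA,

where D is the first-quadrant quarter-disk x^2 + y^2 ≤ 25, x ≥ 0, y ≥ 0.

The region D is 0 ≤ r ≤ 5, 0 ≤ θ ≤ π/2 in polar coordinates, where x = r cos(θ), y = r sin(θ), and dA = r dr dθ.

Under the substitution, the integrand becomes 16/(r^2 + 1), so

    ∬_D (16/(x^2 + y^2 + 1)) dA = ∫_{0}^{π/2} ∫_{0}^{5} (16/(r^2 + 1)) · r dr dθ.

Inner integral (in r): ∫_{0}^{5} (16/(r^2 + 1)) · r dr = log(208827064576).

Outer integral (in θ): ∫_{0}^{π/2} (log(208827064576)) dθ = 4π log(26).

Therefore ∬_D (16/(x^2 + y^2 + 1)) dA = 4π log(26).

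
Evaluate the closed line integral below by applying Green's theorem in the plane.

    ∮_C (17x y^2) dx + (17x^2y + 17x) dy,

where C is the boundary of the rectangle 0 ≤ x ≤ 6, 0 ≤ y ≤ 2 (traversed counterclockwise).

Green's theorem converts the closed line integral into a double integral over the enclosed region D:

    ∮_C P dx + Q dy = ∬_D (∂Q/∂x - ∂P/∂y) dA.

Here P = 17x y^2, Q = 17x^2y + 17x, so

    ∂Q/∂x = 34x y + 17,    ∂P/∂y = 34x y,
    ∂Q/∂x - ∂P/∂y = 17.

D is the region 0 ≤ x ≤ 6, 0 ≤ y ≤ 2. Evaluating the double integral:

    ∬_D (17) dA = ∫_0^{6} ∫_0^{2} (17) dy dx.

Inner (y from 0 to 2): 34.
Outer (x from 0 to 6): 204.

Therefore ∮_C P dx + Q dy = 204.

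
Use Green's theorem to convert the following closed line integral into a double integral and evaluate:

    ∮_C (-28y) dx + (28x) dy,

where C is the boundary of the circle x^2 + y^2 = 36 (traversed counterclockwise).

Green's theorem converts the closed line integral into a double integral over the enclosed region D:

    ∮_C P dx + Q dy = ∬_D (∂Q/∂x - ∂P/∂y) dA.

Here P = -28y, Q = 28x, so

    ∂Q/∂x = 28,    ∂P/∂y = -28,
    ∂Q/∂x - ∂P/∂y = 56.

D is the region x^2 + y^2 ≤ 36. Evaluating the double integral:

In polar coordinates (x = r cos θ, y = r sin θ, dA = r dr dθ) the integrand becomes 56, so

    ∬_D (56) dA = ∫_0^{2π} ∫_0^{6} (56) · r dr dθ.

Inner (r from 0 to 6): 1008.
Outer (θ from 0 to 2π): 2016π.

Therefore ∮_C P dx + Q dy = 2016π.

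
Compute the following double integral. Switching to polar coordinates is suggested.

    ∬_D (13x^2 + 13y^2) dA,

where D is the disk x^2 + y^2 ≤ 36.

The region D is 0 ≤ r ≤ 6, 0 ≤ θ ≤ 2π in polar coordinates, where x = r cos(θ), y = r sin(θ), and dA = r dr dθ.

Under the substitution, the integrand becomes 13r^2, so

    ∬_D (13x^2 + 13y^2) dA = ∫_{0}^{2π} ∫_{0}^{6} (13r^2) · r dr dθ.

Inner integral (in r): ∫_{0}^{6} (13r^2) · r dr = 4212.

Outer integral (in θ): ∫_{0}^{2π} (4212) dθ = 8424π.

Therefore ∬_D (13x^2 + 13y^2) dA = 8424π.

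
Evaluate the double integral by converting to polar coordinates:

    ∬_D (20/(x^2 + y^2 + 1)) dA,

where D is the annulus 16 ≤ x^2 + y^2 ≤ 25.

The region D is 4 ≤ r ≤ 5, 0 ≤ θ ≤ 2π in polar coordinates, where x = r cos(θ), y = r sin(θ), and dA = r dr dθ.

Under the substitution, the integrand becomes 20/(r^2 + 1), so

    ∬_D (20/(x^2 + y^2 + 1)) dA = ∫_{0}^{2π} ∫_{4}^{5} (20/(r^2 + 1)) · r dr dθ.

Inner integral (in r): ∫_{4}^{5} (20/(r^2 + 1)) · r dr = log(141167095653376/2015993900449).

Outer integral (in θ): ∫_{0}^{2π} (log(141167095653376/2015993900449)) dθ = log((141167095653376/2015993900449)^(2π)).

Therefore ∬_D (20/(x^2 + y^2 + 1)) dA = log((141167095653376/2015993900449)^(2π)).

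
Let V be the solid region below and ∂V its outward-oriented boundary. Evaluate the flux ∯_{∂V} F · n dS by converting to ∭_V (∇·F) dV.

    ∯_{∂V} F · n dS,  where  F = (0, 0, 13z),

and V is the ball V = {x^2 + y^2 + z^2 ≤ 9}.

By the divergence theorem,

    ∯_{∂V} F · n dS = ∭_V (∇ · F) dV.

Compute the divergence:
    ∇ · F = ∂F_x/∂x + ∂F_y/∂y + ∂F_z/∂z = 0 + 0 + 13 = 13.

In spherical coordinates, x = ρ sin(φ) cos(θ), y = ρ sin(φ) sin(θ), z = ρ cos(φ), dV = ρ^2 sin(φ) dρ dφ dθ, with 0 ≤ ρ ≤ 3, 0 ≤ φ ≤ π, 0 ≤ θ ≤ 2π.

The integrand, after substitution and multiplying by the volume element, becomes (13) · ρ^2 sin(φ), so

    ∭_V (∇·F) dV = ∫_0^{2π} ∫_0^{π} ∫_0^{3} (13) · ρ^2 sin(φ) dρ dφ dθ.

Inner (ρ from 0 to 3): 117sin(φ).
Middle (φ from 0 to π): 234.
Outer (θ from 0 to 2π): 468π.

Therefore ∯_{∂V} F · n dS = 468π.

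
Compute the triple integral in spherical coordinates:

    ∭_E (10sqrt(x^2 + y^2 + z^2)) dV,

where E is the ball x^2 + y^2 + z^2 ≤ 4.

In spherical coordinates, x = ρ sin(φ) cos(θ), y = ρ sin(φ) sin(θ), z = ρ cos(φ), and dV = ρ^2 sin(φ) dρ dφ dθ.

The integrand becomes 10ρ, so

    ∭_E (10sqrt(x^2 + y^2 + z^2)) dV = ∫_{0}^{2π} ∫_{0}^{π} ∫_{0}^{2} (10ρ) · ρ^2 sin(φ) dρ dφ dθ.

Inner (ρ): 40sin(φ).
Middle (φ): 80.
Outer (θ): 160π.

Therefore the triple integral equals 160π.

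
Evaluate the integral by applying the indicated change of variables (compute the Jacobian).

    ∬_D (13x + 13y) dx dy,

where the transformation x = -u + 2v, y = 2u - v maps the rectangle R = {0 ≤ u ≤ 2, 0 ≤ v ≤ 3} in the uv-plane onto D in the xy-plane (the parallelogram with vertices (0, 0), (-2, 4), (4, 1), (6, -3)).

Compute the Jacobian determinant of (x, y) with respect to (u, v):

    ∂(x,y)/∂(u,v) = | -1  2 | = (-1)(-1) - (2)(2) = -3.
                   | 2  -1 |

Its absolute value is |J| = 3 (the area scaling factor).

Substituting x = -u + 2v, y = 2u - v into the integrand,

    13x + 13y → 13u + 13v,

so the integral becomes

    ∬_R (13u + 13v) · |J| du dv = ∫_0^2 ∫_0^3 (39u + 39v) dv du.

Inner (v): 117u + 351/2.
Outer (u): 585.

Therefore ∬_D (13x + 13y) dx dy = 585.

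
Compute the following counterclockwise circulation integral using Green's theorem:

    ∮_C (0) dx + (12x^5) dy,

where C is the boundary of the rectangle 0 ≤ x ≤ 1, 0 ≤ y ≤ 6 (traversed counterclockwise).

Green's theorem converts the closed line integral into a double integral over the enclosed region D:

    ∮_C P dx + Q dy = ∬_D (∂Q/∂x - ∂P/∂y) dA.

Here P = 0, Q = 12x^5, so

    ∂Q/∂x = 60x^4,    ∂P/∂y = 0,
    ∂Q/∂x - ∂P/∂y = 60x^4.

D is the region 0 ≤ x ≤ 1, 0 ≤ y ≤ 6. Evaluating the double integral:

    ∬_D (60x^4) dA = ∫_0^{1} ∫_0^{6} (60x^4) dy dx.

Inner (y from 0 to 6): 360x^4.
Outer (x from 0 to 1): 72.

Therefore ∮_C P dx + Q dy = 72.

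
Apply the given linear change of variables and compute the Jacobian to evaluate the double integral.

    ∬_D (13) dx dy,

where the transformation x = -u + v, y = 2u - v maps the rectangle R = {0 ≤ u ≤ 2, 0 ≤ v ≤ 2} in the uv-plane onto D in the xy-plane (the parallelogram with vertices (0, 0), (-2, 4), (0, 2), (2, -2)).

Compute the Jacobian determinant of (x, y) with respect to (u, v):

    ∂(x,y)/∂(u,v) = | -1  1 | = (-1)(-1) - (1)(2) = -1.
                   | 2  -1 |

Its absolute value is |J| = 1 (the area scaling factor).

Substituting x = -u + v, y = 2u - v into the integrand,

    13 → 13,

so the integral becomes

    ∬_R (13) · |J| du dv = ∫_0^2 ∫_0^2 (13) dv du.

Inner (v): 26.
Outer (u): 52.

Therefore ∬_D (13) dx dy = 52.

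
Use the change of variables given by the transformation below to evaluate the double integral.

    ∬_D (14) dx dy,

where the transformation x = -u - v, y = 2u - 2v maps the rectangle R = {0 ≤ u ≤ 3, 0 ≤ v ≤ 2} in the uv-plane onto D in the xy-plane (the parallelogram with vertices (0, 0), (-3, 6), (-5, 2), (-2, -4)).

Compute the Jacobian determinant of (x, y) with respect to (u, v):

    ∂(x,y)/∂(u,v) = | -1  -1 | = (-1)(-2) - (-1)(2) = 4.
                   | 2  -2 |

Its absolute value is |J| = 4 (the area scaling factor).

Substituting x = -u - v, y = 2u - 2v into the integrand,

    14 → 14,

so the integral becomes

    ∬_R (14) · |J| du dv = ∫_0^3 ∫_0^2 (56) dv du.

Inner (v): 112.
Outer (u): 336.

Therefore ∬_D (14) dx dy = 336.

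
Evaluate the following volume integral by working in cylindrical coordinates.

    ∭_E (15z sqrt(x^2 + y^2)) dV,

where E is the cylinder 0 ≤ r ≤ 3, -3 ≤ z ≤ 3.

In cylindrical coordinates, x = r cos(θ), y = r sin(θ), z = z, and dV = r dr dθ dz.

The integrand becomes 15r z, so

    ∭_E (15z sqrt(x^2 + y^2)) dV = ∫_{0}^{2π} ∫_{0}^{3} ∫_{-3}^{3} (15r z) · r dz dr dθ.

Inner (z): 0.
Middle (r from 0 to 3): 0.
Outer (θ): 0.

Therefore the triple integral equals 0.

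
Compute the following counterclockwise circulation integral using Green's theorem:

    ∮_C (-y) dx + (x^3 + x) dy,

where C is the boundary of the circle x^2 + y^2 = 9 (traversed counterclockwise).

Green's theorem converts the closed line integral into a double integral over the enclosed region D:

    ∮_C P dx + Q dy = ∬_D (∂Q/∂x - ∂P/∂y) dA.

Here P = -y, Q = x^3 + x, so

    ∂Q/∂x = 3x^2 + 1,    ∂P/∂y = -1,
    ∂Q/∂x - ∂P/∂y = 3x^2 + 2.

D is the region x^2 + y^2 ≤ 9. Evaluating the double integral:

In polar coordinates (x = r cos θ, y = r sin θ, dA = r dr dθ) the integrand becomes 3r^2cos(θ)^2 + 2, so

    ∬_D (3x^2 + 2) dA = ∫_0^{2π} ∫_0^{3} (3r^2cos(θ)^2 + 2) · r dr dθ.

Inner (r from 0 to 3): 243cos(θ)^2/4 + 9.
Outer (θ from 0 to 2π): 315π/4.

Therefore ∮_C P dx + Q dy = 315π/4.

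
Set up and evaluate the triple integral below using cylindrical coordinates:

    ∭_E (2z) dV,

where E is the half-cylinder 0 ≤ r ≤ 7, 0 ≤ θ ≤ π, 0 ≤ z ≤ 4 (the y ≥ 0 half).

In cylindrical coordinates, x = r cos(θ), y = r sin(θ), z = z, and dV = r dr dθ dz.

The integrand becomes 2z, so

    ∭_E (2z) dV = ∫_{0}^{π} ∫_{0}^{7} ∫_{0}^{4} (2z) · r dz dr dθ.

Inner (z): 16r.
Middle (r from 0 to 7): 392.
Outer (θ): 392π.

Therefore the triple integral equals 392π.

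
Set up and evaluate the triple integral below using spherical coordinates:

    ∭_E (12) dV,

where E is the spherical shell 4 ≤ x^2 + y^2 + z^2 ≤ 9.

In spherical coordinates, x = ρ sin(φ) cos(θ), y = ρ sin(φ) sin(θ), z = ρ cos(φ), and dV = ρ^2 sin(φ) dρ dφ dθ.

The integrand becomes 12, so

    ∭_E (12) dV = ∫_{0}^{2π} ∫_{0}^{π} ∫_{2}^{3} (12) · ρ^2 sin(φ) dρ dφ dθ.

Inner (ρ): 76sin(φ).
Middle (φ): 152.
Outer (θ): 304π.

Therefore the triple integral equals 304π.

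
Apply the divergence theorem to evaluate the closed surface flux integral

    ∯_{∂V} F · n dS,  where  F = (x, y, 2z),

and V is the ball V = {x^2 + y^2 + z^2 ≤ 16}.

By the divergence theorem,

    ∯_{∂V} F · n dS = ∭_V (∇ · F) dV.

Compute the divergence:
    ∇ · F = ∂F_x/∂x + ∂F_y/∂y + ∂F_z/∂z = 1 + 1 + 2 = 4.

In spherical coordinates, x = ρ sin(φ) cos(θ), y = ρ sin(φ) sin(θ), z = ρ cos(φ), dV = ρ^2 sin(φ) dρ dφ dθ, with 0 ≤ ρ ≤ 4, 0 ≤ φ ≤ π, 0 ≤ θ ≤ 2π.

The integrand, after substitution and multiplying by the volume element, becomes (4) · ρ^2 sin(φ), so

    ∭_V (∇·F) dV = ∫_0^{2π} ∫_0^{π} ∫_0^{4} (4) · ρ^2 sin(φ) dρ dφ dθ.

Inner (ρ from 0 to 4): 256sin(φ)/3.
Middle (φ from 0 to π): 512/3.
Outer (θ from 0 to 2π): 1024π/3.

Therefore ∯_{∂V} F · n dS = 1024π/3.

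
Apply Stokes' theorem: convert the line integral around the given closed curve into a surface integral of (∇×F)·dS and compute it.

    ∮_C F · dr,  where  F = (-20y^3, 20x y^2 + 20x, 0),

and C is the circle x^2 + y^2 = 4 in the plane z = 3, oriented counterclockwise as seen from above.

Let S be the flat disk x^2 + y^2 ≤ 4 in the plane z = 3, with upward unit normal n̂ = ẑ. By Stokes' theorem,

    ∮_C F · dr = ∬_S (∇ × F) · n̂ dS = ∬_D (curl F)_z dA,

where D is the disk x^2 + y^2 ≤ 4.

Compute the curl of F = (-20y^3, 20x y^2 + 20x, 0):
    (∇ × F)_x = ∂F_z/∂y - ∂F_y/∂z = 0,
    (∇ × F)_y = ∂F_x/∂z - ∂F_z/∂x = 0,
    (∇ × F)_z = ∂F_y/∂x - ∂F_x/∂y = 80y^2 + 20.

On z = 3, (curl F)_z = 80y^2 + 20.

Convert to polar (x = r cos θ, y = r sin θ, dA = r dr dθ); the integrand becomes 80r^2sin(θ)^2 + 20, so

    ∬_D (curl F)_z dA = ∫_0^{2π} ∫_0^{2} (80r^2sin(θ)^2 + 20) · r dr dθ.

Inner (r from 0 to 2): 320sin(θ)^2 + 40.
Outer (θ from 0 to 2π): 400π.

Therefore ∮_C F · dr = 400π.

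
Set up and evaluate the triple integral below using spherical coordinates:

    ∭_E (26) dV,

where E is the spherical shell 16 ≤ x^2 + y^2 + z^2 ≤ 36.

In spherical coordinates, x = ρ sin(φ) cos(θ), y = ρ sin(φ) sin(θ), z = ρ cos(φ), and dV = ρ^2 sin(φ) dρ dφ dθ.

The integrand becomes 26, so

    ∭_E (26) dV = ∫_{0}^{2π} ∫_{0}^{π} ∫_{4}^{6} (26) · ρ^2 sin(φ) dρ dφ dθ.

Inner (ρ): 3952sin(φ)/3.
Middle (φ): 7904/3.
Outer (θ): 15808π/3.

Therefore the triple integral equals 15808π/3.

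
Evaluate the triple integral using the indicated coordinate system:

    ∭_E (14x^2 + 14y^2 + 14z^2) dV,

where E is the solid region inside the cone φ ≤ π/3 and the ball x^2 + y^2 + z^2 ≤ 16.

In spherical coordinates, x = ρ sin(φ) cos(θ), y = ρ sin(φ) sin(θ), z = ρ cos(φ), and dV = ρ^2 sin(φ) dρ dφ dθ.

The integrand becomes 14ρ^2, so

    ∭_E (14x^2 + 14y^2 + 14z^2) dV = ∫_{0}^{2π} ∫_{0}^{π/3} ∫_{0}^{4} (14ρ^2) · ρ^2 sin(φ) dρ dφ dθ.

Inner (ρ): 14336sin(φ)/5.
Middle (φ): 7168/5.
Outer (θ): 14336π/5.

Therefore the triple integral equals 14336π/5.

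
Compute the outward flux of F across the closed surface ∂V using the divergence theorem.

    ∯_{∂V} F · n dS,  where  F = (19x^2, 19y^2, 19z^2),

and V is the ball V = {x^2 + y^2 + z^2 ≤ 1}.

By the divergence theorem,

    ∯_{∂V} F · n dS = ∭_V (∇ · F) dV.

Compute the divergence:
    ∇ · F = ∂F_x/∂x + ∂F_y/∂y + ∂F_z/∂z = 38x + 38y + 38z.

In spherical coordinates, x = ρ sin(φ) cos(θ), y = ρ sin(φ) sin(θ), z = ρ cos(φ), dV = ρ^2 sin(φ) dρ dφ dθ, with 0 ≤ ρ ≤ 1, 0 ≤ φ ≤ π, 0 ≤ θ ≤ 2π.

The integrand, after substitution and multiplying by the volume element, becomes (38ρ (sqrt(2)sin(φ)sin(θ + π/4) + cos(φ))) · ρ^2 sin(φ), so

    ∭_V (∇·F) dV = ∫_0^{2π} ∫_0^{π} ∫_0^{1} (38ρ (sqrt(2)sin(φ)sin(θ + π/4) + cos(φ))) · ρ^2 sin(φ) dρ dφ dθ.

Inner (ρ from 0 to 1): 19(sqrt(2)sin(φ)sin(θ + π/4) + cos(φ))sin(φ)/2.
Middle (φ from 0 to π): 19sqrt(2)π sin(θ + π/4)/4.
Outer (θ from 0 to 2π): 0.

Therefore ∯_{∂V} F · n dS = 0.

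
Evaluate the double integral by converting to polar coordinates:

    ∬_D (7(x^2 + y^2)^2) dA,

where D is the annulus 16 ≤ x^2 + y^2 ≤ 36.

The region D is 4 ≤ r ≤ 6, 0 ≤ θ ≤ 2π in polar coordinates, where x = r cos(θ), y = r sin(θ), and dA = r dr dθ.

Under the substitution, the integrand becomes 7r^4, so

    ∬_D (7(x^2 + y^2)^2) dA = ∫_{0}^{2π} ∫_{4}^{6} (7r^4) · r dr dθ.

Inner integral (in r): ∫_{4}^{6} (7r^4) · r dr = 148960/3.

Outer integral (in θ): ∫_{0}^{2π} (148960/3) dθ = 297920π/3.

Therefore ∬_D (7(x^2 + y^2)^2) dA = 297920π/3.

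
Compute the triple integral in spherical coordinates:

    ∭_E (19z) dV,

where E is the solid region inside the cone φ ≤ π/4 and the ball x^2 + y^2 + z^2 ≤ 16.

In spherical coordinates, x = ρ sin(φ) cos(θ), y = ρ sin(φ) sin(θ), z = ρ cos(φ), and dV = ρ^2 sin(φ) dρ dφ dθ.

The integrand becomes 19ρ cos(φ), so

    ∭_E (19z) dV = ∫_{0}^{2π} ∫_{0}^{π/4} ∫_{0}^{4} (19ρ cos(φ)) · ρ^2 sin(φ) dρ dφ dθ.

Inner (ρ): 608sin(2φ).
Middle (φ): 304.
Outer (θ): 608π.

Therefore the triple integral equals 608π.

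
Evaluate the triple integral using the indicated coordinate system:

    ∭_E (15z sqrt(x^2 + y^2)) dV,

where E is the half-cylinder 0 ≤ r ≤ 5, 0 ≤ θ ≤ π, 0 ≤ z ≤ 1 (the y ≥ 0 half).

In cylindrical coordinates, x = r cos(θ), y = r sin(θ), z = z, and dV = r dr dθ dz.

The integrand becomes 15r z, so

    ∭_E (15z sqrt(x^2 + y^2)) dV = ∫_{0}^{π} ∫_{0}^{5} ∫_{0}^{1} (15r z) · r dz dr dθ.

Inner (z): 15r^2/2.
Middle (r from 0 to 5): 625/2.
Outer (θ): 625π/2.

Therefore the triple integral equals 625π/2.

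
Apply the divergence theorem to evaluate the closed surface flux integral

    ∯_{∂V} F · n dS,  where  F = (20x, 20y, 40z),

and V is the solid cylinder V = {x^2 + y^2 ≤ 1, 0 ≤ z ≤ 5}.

By the divergence theorem,

    ∯_{∂V} F · n dS = ∭_V (∇ · F) dV.

Compute the divergence:
    ∇ · F = ∂F_x/∂x + ∂F_y/∂y + ∂F_z/∂z = 20 + 20 + 40 = 80.

In cylindrical coordinates, x = r cos(θ), y = r sin(θ), z = z, dV = r dr dθ dz, with 0 ≤ r ≤ 1, 0 ≤ θ ≤ 2π, 0 ≤ z ≤ 5.

The integrand, after substitution and multiplying by the volume element, becomes (80) · r, so

    ∭_V (∇·F) dV = ∫_0^{2π} ∫_0^{1} ∫_0^{5} (80) · r dz dr dθ.

Inner (z from 0 to 5): 400r.
Middle (r from 0 to 1): 200.
Outer (θ from 0 to 2π): 400π.

Therefore ∯_{∂V} F · n dS = 400π.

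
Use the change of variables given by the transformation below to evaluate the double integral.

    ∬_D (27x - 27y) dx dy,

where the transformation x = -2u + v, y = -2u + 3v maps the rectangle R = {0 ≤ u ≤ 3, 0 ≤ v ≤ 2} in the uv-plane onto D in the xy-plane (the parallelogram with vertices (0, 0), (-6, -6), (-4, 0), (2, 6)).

Compute the Jacobian determinant of (x, y) with respect to (u, v):

    ∂(x,y)/∂(u,v) = | -2  1 | = (-2)(3) - (1)(-2) = -4.
                   | -2  3 |

Its absolute value is |J| = 4 (the area scaling factor).

Substituting x = -2u + v, y = -2u + 3v into the integrand,

    27x - 27y → -54v,

so the integral becomes

    ∬_R (-54v) · |J| du dv = ∫_0^3 ∫_0^2 (-216v) dv du.

Inner (v): -432.
Outer (u): -1296.

Therefore ∬_D (27x - 27y) dx dy = -1296.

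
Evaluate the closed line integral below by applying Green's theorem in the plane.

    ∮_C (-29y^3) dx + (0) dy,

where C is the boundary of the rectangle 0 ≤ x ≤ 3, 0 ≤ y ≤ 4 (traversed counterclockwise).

Green's theorem converts the closed line integral into a double integral over the enclosed region D:

    ∮_C P dx + Q dy = ∬_D (∂Q/∂x - ∂P/∂y) dA.

Here P = -29y^3, Q = 0, so

    ∂Q/∂x = 0,    ∂P/∂y = -87y^2,
    ∂Q/∂x - ∂P/∂y = 87y^2.

D is the region 0 ≤ x ≤ 3, 0 ≤ y ≤ 4. Evaluating the double integral:

    ∬_D (87y^2) dA = ∫_0^{3} ∫_0^{4} (87y^2) dy dx.

Inner (y from 0 to 4): 1856.
Outer (x from 0 to 3): 5568.

Therefore ∮_C P dx + Q dy = 5568.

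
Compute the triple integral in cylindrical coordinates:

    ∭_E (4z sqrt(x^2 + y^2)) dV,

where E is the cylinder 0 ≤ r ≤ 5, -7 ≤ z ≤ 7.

In cylindrical coordinates, x = r cos(θ), y = r sin(θ), z = z, and dV = r dr dθ dz.

The integrand becomes 4r z, so

    ∭_E (4z sqrt(x^2 + y^2)) dV = ∫_{0}^{2π} ∫_{0}^{5} ∫_{-7}^{7} (4r z) · r dz dr dθ.

Inner (z): 0.
Middle (r from 0 to 5): 0.
Outer (θ): 0.

Therefore the triple integral equals 0.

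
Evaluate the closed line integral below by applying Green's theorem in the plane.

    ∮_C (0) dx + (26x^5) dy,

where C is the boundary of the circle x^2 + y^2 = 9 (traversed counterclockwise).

Green's theorem converts the closed line integral into a double integral over the enclosed region D:

    ∮_C P dx + Q dy = ∬_D (∂Q/∂x - ∂P/∂y) dA.

Here P = 0, Q = 26x^5, so

    ∂Q/∂x = 130x^4,    ∂P/∂y = 0,
    ∂Q/∂x - ∂P/∂y = 130x^4.

D is the region x^2 + y^2 ≤ 9. Evaluating the double integral:

In polar coordinates (x = r cos θ, y = r sin θ, dA = r dr dθ) the integrand becomes 130r^4cos(θ)^4, so

    ∬_D (130x^4) dA = ∫_0^{2π} ∫_0^{3} (130r^4cos(θ)^4) · r dr dθ.

Inner (r from 0 to 3): 15795cos(θ)^4.
Outer (θ from 0 to 2π): 47385π/4.

Therefore ∮_C P dx + Q dy = 47385π/4.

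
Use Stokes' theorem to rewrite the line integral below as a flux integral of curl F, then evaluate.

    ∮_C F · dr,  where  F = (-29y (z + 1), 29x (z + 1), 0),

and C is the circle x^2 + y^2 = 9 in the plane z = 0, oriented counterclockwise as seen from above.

Let S be the flat disk x^2 + y^2 ≤ 9 in the plane z = 0, with upward unit normal n̂ = ẑ. By Stokes' theorem,

    ∮_C F · dr = ∬_S (∇ × F) · n̂ dS = ∬_D (curl F)_z dA,

where D is the disk x^2 + y^2 ≤ 9.

Compute the curl of F = (-29y (z + 1), 29x (z + 1), 0):
    (∇ × F)_x = ∂F_z/∂y - ∂F_y/∂z = -29x,
    (∇ × F)_y = ∂F_x/∂z - ∂F_z/∂x = -29y,
    (∇ × F)_z = ∂F_y/∂x - ∂F_x/∂y = 58z + 58.

On z = 0, (curl F)_z = 58.

Convert to polar (x = r cos θ, y = r sin θ, dA = r dr dθ); the integrand becomes 58, so

    ∬_D (curl F)_z dA = ∫_0^{2π} ∫_0^{3} (58) · r dr dθ.

Inner (r from 0 to 3): 261.
Outer (θ from 0 to 2π): 522π.

Therefore ∮_C F · dr = 522π.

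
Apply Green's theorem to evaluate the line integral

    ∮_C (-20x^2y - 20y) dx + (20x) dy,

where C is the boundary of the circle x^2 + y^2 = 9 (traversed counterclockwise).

Green's theorem converts the closed line integral into a double integral over the enclosed region D:

    ∮_C P dx + Q dy = ∬_D (∂Q/∂x - ∂P/∂y) dA.

Here P = -20x^2y - 20y, Q = 20x, so

    ∂Q/∂x = 20,    ∂P/∂y = -20x^2 - 20,
    ∂Q/∂x - ∂P/∂y = 20x^2 + 40.

D is the region x^2 + y^2 ≤ 9. Evaluating the double integral:

In polar coordinates (x = r cos θ, y = r sin θ, dA = r dr dθ) the integrand becomes 20r^2cos(θ)^2 + 40, so

    ∬_D (20x^2 + 40) dA = ∫_0^{2π} ∫_0^{3} (20r^2cos(θ)^2 + 40) · r dr dθ.

Inner (r from 0 to 3): 405cos(θ)^2 + 180.
Outer (θ from 0 to 2π): 765π.

Therefore ∮_C P dx + Q dy = 765π.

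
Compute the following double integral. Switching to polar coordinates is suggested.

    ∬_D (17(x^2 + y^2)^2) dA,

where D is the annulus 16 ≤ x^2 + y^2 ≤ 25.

The region D is 4 ≤ r ≤ 5, 0 ≤ θ ≤ 2π in polar coordinates, where x = r cos(θ), y = r sin(θ), and dA = r dr dθ.

Under the substitution, the integrand becomes 17r^4, so

    ∬_D (17(x^2 + y^2)^2) dA = ∫_{0}^{2π} ∫_{4}^{5} (17r^4) · r dr dθ.

Inner integral (in r): ∫_{4}^{5} (17r^4) · r dr = 65331/2.

Outer integral (in θ): ∫_{0}^{2π} (65331/2) dθ = 65331π.

Therefore ∬_D (17(x^2 + y^2)^2) dA = 65331π.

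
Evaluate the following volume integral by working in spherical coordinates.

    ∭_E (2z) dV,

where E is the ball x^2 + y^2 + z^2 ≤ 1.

In spherical coordinates, x = ρ sin(φ) cos(θ), y = ρ sin(φ) sin(θ), z = ρ cos(φ), and dV = ρ^2 sin(φ) dρ dφ dθ.

The integrand becomes 2ρ cos(φ), so

    ∭_E (2z) dV = ∫_{0}^{2π} ∫_{0}^{π} ∫_{0}^{1} (2ρ cos(φ)) · ρ^2 sin(φ) dρ dφ dθ.

Inner (ρ): sin(2φ)/4.
Middle (φ): 0.
Outer (θ): 0.

Therefore the triple integral equals 0.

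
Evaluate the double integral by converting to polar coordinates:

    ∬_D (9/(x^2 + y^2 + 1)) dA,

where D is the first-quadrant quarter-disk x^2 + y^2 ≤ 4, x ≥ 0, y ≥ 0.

The region D is 0 ≤ r ≤ 2, 0 ≤ θ ≤ π/2 in polar coordinates, where x = r cos(θ), y = r sin(θ), and dA = r dr dθ.

Under the substitution, the integrand becomes 9/(r^2 + 1), so

    ∬_D (9/(x^2 + y^2 + 1)) dA = ∫_{0}^{π/2} ∫_{0}^{2} (9/(r^2 + 1)) · r dr dθ.

Inner integral (in r): ∫_{0}^{2} (9/(r^2 + 1)) · r dr = 9log(5)/2.

Outer integral (in θ): ∫_{0}^{π/2} (9log(5)/2) dθ = 9π log(5)/4.

Therefore ∬_D (9/(x^2 + y^2 + 1)) dA = 9π log(5)/4.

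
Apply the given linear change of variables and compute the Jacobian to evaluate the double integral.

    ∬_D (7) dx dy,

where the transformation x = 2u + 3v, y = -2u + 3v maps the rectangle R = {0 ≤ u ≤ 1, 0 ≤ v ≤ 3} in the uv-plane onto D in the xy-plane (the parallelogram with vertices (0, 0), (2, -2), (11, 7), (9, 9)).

Compute the Jacobian determinant of (x, y) with respect to (u, v):

    ∂(x,y)/∂(u,v) = | 2  3 | = (2)(3) - (3)(-2) = 12.
                   | -2  3 |

Its absolute value is |J| = 12 (the area scaling factor).

Substituting x = 2u + 3v, y = -2u + 3v into the integrand,

    7 → 7,

so the integral becomes

    ∬_R (7) · |J| du dv = ∫_0^1 ∫_0^3 (84) dv du.

Inner (v): 252.
Outer (u): 252.

Therefore ∬_D (7) dx dy = 252.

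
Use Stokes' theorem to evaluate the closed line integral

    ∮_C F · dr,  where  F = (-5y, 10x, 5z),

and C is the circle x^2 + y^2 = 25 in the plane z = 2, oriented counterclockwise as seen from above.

Let S be the flat disk x^2 + y^2 ≤ 25 in the plane z = 2, with upward unit normal n̂ = ẑ. By Stokes' theorem,

    ∮_C F · dr = ∬_S (∇ × F) · n̂ dS = ∬_D (curl F)_z dA,

where D is the disk x^2 + y^2 ≤ 25.

Compute the curl of F = (-5y, 10x, 5z):
    (∇ × F)_x = ∂F_z/∂y - ∂F_y/∂z = 0,
    (∇ × F)_y = ∂F_x/∂z - ∂F_z/∂x = 0,
    (∇ × F)_z = ∂F_y/∂x - ∂F_x/∂y = 15.

On z = 2, (curl F)_z = 15.

Convert to polar (x = r cos θ, y = r sin θ, dA = r dr dθ); the integrand becomes 15, so

    ∬_D (curl F)_z dA = ∫_0^{2π} ∫_0^{5} (15) · r dr dθ.

Inner (r from 0 to 5): 375/2.
Outer (θ from 0 to 2π): 375π.

Therefore ∮_C F · dr = 375π.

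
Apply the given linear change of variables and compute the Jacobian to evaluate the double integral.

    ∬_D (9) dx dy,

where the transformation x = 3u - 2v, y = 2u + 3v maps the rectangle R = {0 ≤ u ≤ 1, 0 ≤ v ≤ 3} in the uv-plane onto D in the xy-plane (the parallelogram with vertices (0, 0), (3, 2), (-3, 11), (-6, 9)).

Compute the Jacobian determinant of (x, y) with respect to (u, v):

    ∂(x,y)/∂(u,v) = | 3  -2 | = (3)(3) - (-2)(2) = 13.
                   | 2  3 |

Its absolute value is |J| = 13 (the area scaling factor).

Substituting x = 3u - 2v, y = 2u + 3v into the integrand,

    9 → 9,

so the integral becomes

    ∬_R (9) · |J| du dv = ∫_0^1 ∫_0^3 (117) dv du.

Inner (v): 351.
Outer (u): 351.

Therefore ∬_D (9) dx dy = 351.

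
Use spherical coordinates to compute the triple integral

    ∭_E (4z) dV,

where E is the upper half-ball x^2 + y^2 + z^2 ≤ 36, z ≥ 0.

In spherical coordinates, x = ρ sin(φ) cos(θ), y = ρ sin(φ) sin(θ), z = ρ cos(φ), and dV = ρ^2 sin(φ) dρ dφ dθ.

The integrand becomes 4ρ cos(φ), so

    ∭_E (4z) dV = ∫_{0}^{2π} ∫_{0}^{π/2} ∫_{0}^{6} (4ρ cos(φ)) · ρ^2 sin(φ) dρ dφ dθ.

Inner (ρ): 648sin(2φ).
Middle (φ): 648.
Outer (θ): 1296π.

Therefore the triple integral equals 1296π.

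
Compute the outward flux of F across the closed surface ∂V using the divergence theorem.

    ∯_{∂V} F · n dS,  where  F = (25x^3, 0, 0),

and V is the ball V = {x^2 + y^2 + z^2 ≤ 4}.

By the divergence theorem,

    ∯_{∂V} F · n dS = ∭_V (∇ · F) dV.

Compute the divergence:
    ∇ · F = ∂F_x/∂x + ∂F_y/∂y + ∂F_z/∂z = 75x^2 + 0 + 0 = 75x^2.

In spherical coordinates, x = ρ sin(φ) cos(θ), y = ρ sin(φ) sin(θ), z = ρ cos(φ), dV = ρ^2 sin(φ) dρ dφ dθ, with 0 ≤ ρ ≤ 2, 0 ≤ φ ≤ π, 0 ≤ θ ≤ 2π.

The integrand, after substitution and multiplying by the volume element, becomes (75ρ^2sin(φ)^2cos(θ)^2) · ρ^2 sin(φ), so

    ∭_V (∇·F) dV = ∫_0^{2π} ∫_0^{π} ∫_0^{2} (75ρ^2sin(φ)^2cos(θ)^2) · ρ^2 sin(φ) dρ dφ dθ.

Inner (ρ from 0 to 2): 480sin(φ)^3cos(θ)^2.
Middle (φ from 0 to π): 640cos(θ)^2.
Outer (θ from 0 to 2π): 640π.

Therefore ∯_{∂V} F · n dS = 640π.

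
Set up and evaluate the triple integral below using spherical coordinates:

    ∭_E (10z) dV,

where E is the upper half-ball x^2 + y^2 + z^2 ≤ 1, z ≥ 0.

In spherical coordinates, x = ρ sin(φ) cos(θ), y = ρ sin(φ) sin(θ), z = ρ cos(φ), and dV = ρ^2 sin(φ) dρ dφ dθ.

The integrand becomes 10ρ cos(φ), so

    ∭_E (10z) dV = ∫_{0}^{2π} ∫_{0}^{π/2} ∫_{0}^{1} (10ρ cos(φ)) · ρ^2 sin(φ) dρ dφ dθ.

Inner (ρ): 5sin(2φ)/4.
Middle (φ): 5/4.
Outer (θ): 5π/2.

Therefore the triple integral equals 5π/2.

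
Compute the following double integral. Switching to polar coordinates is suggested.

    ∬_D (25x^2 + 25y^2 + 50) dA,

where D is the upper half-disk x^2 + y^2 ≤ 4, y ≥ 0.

The region D is 0 ≤ r ≤ 2, 0 ≤ θ ≤ π in polar coordinates, where x = r cos(θ), y = r sin(θ), and dA = r dr dθ.

Under the substitution, the integrand becomes 25r^2 + 50, so

    ∬_D (25x^2 + 25y^2 + 50) dA = ∫_{0}^{π} ∫_{0}^{2} (25r^2 + 50) · r dr dθ.

Inner integral (in r): ∫_{0}^{2} (25r^2 + 50) · r dr = 200.

Outer integral (in θ): ∫_{0}^{π} (200) dθ = 200π.

Therefore ∬_D (25x^2 + 25y^2 + 50) dA = 200π.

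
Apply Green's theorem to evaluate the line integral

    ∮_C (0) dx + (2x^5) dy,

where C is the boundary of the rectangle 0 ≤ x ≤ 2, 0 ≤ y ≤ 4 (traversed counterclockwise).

Green's theorem converts the closed line integral into a double integral over the enclosed region D:

    ∮_C P dx + Q dy = ∬_D (∂Q/∂x - ∂P/∂y) dA.

Here P = 0, Q = 2x^5, so

    ∂Q/∂x = 10x^4,    ∂P/∂y = 0,
    ∂Q/∂x - ∂P/∂y = 10x^4.

D is the region 0 ≤ x ≤ 2, 0 ≤ y ≤ 4. Evaluating the double integral:

    ∬_D (10x^4) dA = ∫_0^{2} ∫_0^{4} (10x^4) dy dx.

Inner (y from 0 to 4): 40x^4.
Outer (x from 0 to 2): 256.

Therefore ∮_C P dx + Q dy = 256.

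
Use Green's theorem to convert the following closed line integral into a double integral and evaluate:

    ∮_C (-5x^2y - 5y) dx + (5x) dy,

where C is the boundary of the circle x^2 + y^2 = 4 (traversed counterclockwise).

Green's theorem converts the closed line integral into a double integral over the enclosed region D:

    ∮_C P dx + Q dy = ∬_D (∂Q/∂x - ∂P/∂y) dA.

Here P = -5x^2y - 5y, Q = 5x, so

    ∂Q/∂x = 5,    ∂P/∂y = -5x^2 - 5,
    ∂Q/∂x - ∂P/∂y = 5x^2 + 10.

D is the region x^2 + y^2 ≤ 4. Evaluating the double integral:

In polar coordinates (x = r cos θ, y = r sin θ, dA = r dr dθ) the integrand becomes 5r^2cos(θ)^2 + 10, so

    ∬_D (5x^2 + 10) dA = ∫_0^{2π} ∫_0^{2} (5r^2cos(θ)^2 + 10) · r dr dθ.

Inner (r from 0 to 2): 20cos(θ)^2 + 20.
Outer (θ from 0 to 2π): 60π.

Therefore ∮_C P dx + Q dy = 60π.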